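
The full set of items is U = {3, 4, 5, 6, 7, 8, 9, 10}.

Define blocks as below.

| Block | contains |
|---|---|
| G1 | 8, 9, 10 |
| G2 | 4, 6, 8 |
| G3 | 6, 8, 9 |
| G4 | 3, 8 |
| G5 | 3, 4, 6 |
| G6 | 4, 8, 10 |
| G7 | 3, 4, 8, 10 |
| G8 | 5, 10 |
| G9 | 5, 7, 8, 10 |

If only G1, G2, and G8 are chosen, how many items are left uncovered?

2

Union of G1, G2, G8 = {4, 5, 6, 8, 9, 10}.
Not covered: 3, 7 — 2 items.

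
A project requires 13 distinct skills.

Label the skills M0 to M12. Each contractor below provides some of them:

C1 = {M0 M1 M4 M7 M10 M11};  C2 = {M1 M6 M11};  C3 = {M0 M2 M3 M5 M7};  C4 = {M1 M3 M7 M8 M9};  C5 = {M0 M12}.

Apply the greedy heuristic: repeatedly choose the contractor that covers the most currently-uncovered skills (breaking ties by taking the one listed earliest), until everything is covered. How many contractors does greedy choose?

5

Greedy: pick C1 (covers 6 new) → pick C3 (covers 3 new) → pick C4 (covers 2 new) → pick C2 (covers 1 new) → pick C5 (covers 1 new). Total picks: 5.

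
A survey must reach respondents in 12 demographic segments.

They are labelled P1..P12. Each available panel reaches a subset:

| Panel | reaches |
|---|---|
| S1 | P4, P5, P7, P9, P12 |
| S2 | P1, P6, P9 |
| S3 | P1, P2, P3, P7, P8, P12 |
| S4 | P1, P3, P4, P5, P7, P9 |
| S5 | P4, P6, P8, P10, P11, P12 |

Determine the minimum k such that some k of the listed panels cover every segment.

3

S3 and S4 and S5 together: S3 ∪ S4 ∪ S5 = {P1, P2, P3, P4, P5, P6, P7, P8, P9, P10, P11, P12} — every segment is covered.
Only S3 contains P2, so S3 is forced; the remaining 6 segments need at least 2 more panels (each remaining panel adds at most 4) — so at least 3 panels are needed, and 3 is optimal.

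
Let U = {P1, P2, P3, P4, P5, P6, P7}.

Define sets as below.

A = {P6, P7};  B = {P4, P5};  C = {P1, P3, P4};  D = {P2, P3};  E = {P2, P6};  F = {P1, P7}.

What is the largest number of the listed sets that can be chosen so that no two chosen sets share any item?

A, B, D are pairwise disjoint (A={P6,P7}; B={P4,P5}; D={P2,P3}).
Every remaining set overlaps one of these, and no 4 of the listed sets are pairwise disjoint, so 3 is the maximum.

3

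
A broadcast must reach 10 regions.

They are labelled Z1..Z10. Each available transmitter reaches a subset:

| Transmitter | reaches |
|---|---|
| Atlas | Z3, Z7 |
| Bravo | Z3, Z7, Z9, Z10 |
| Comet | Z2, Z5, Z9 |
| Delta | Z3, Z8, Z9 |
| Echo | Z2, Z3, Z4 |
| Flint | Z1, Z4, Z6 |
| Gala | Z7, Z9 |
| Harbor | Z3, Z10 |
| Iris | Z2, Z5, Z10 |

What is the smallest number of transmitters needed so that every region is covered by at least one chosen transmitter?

Take {Bravo, Comet, Delta, Flint}. Their union is {Z1, Z2, Z3, Z4, Z5, Z6, Z7, Z8, Z9, Z10}, which is all 10 regions.
Only Delta contains Z8, so Delta is forced; the remaining 7 regions need at least 3 more transmitters (each remaining transmitter adds at most 3) — so at least 4 transmitters are needed, and 4 is optimal.

4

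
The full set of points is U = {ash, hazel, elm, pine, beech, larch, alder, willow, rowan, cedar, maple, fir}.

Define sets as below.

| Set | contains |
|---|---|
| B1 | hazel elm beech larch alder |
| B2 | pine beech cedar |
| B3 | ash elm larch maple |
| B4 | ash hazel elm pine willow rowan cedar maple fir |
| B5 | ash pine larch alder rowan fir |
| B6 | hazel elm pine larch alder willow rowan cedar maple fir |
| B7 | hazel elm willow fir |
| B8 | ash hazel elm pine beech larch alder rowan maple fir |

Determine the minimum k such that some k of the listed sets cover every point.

B6 and B8 cover everything between them: the union {ash, hazel, elm, pine, beech, larch, alder, willow, rowan, cedar, maple, fir} is all of U.
No single set has all 12 points (the largest, B6, has 10), so 2 is optimal.

2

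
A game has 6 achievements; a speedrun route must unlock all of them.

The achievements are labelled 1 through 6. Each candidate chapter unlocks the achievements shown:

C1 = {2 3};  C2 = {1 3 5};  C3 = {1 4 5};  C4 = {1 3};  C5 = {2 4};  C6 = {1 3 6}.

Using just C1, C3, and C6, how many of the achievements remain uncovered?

0

Union of C1, C3, C6 = {1, 2, 3, 4, 5, 6} — that's every achievement, so 0 are uncovered.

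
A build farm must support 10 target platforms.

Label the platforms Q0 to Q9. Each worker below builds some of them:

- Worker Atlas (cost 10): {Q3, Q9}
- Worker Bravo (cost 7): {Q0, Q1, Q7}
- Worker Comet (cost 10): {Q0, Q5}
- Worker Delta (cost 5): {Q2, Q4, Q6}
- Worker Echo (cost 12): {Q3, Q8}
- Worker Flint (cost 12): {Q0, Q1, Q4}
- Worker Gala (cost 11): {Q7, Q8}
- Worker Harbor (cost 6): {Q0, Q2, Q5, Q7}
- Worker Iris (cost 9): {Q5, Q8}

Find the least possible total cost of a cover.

Atlas, Bravo, Delta, Iris together cover every platform (Atlas ∪ Bravo ∪ Delta ∪ Iris = {Q0, Q1, Q2, Q3, Q4, Q5, Q6, Q7, Q8, Q9}); total cost 10 + 7 + 5 + 9 = 31.
The greedy pick Harbor, Delta, Atlas, Bravo, Iris costs 37; no covering selection beats 31.

31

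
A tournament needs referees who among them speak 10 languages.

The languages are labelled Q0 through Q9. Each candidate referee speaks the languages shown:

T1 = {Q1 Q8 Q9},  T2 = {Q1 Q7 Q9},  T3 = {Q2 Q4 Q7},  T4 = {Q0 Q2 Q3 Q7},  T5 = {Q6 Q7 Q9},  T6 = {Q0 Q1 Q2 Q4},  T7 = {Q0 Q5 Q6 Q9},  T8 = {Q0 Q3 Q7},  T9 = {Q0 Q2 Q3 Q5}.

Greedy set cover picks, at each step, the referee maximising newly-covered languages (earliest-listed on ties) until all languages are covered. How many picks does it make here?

4

Greedy: pick T4 (covers 4 new) → pick T1 (covers 3 new) → pick T7 (covers 2 new) → pick T3 (covers 1 new). Total picks: 4.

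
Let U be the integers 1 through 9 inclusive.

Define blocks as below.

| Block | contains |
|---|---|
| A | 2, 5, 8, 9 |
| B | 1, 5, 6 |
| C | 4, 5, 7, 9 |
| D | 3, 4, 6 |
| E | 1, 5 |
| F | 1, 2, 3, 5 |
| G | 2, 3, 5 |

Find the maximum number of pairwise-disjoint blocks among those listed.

2

A, D are pairwise disjoint (A={2,5,8,9}; D={3,4,6}).
Every remaining block overlaps one of these, and no 3 of the listed blocks are pairwise disjoint, so 2 is the maximum.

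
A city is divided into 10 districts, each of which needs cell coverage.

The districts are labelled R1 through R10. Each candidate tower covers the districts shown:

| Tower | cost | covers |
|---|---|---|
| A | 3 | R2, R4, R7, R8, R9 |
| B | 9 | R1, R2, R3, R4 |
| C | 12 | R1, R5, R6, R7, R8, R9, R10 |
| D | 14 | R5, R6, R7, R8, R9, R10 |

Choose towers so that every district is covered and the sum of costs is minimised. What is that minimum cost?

21

B, C together cover every district (B ∪ C = {R1, R2, R3, R4, R5, R6, R7, R8, R9, R10}); total cost 9 + 12 = 21.
The greedy pick A, C, B costs 24; no covering selection beats 21.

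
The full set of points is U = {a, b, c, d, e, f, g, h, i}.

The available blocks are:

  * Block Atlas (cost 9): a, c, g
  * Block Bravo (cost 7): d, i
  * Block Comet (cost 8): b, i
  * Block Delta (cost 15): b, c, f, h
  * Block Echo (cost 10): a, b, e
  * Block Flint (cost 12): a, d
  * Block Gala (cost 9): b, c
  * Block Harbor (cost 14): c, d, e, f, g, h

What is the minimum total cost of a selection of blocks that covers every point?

31

Atlas, Comet, Harbor together cover every point (Atlas ∪ Comet ∪ Harbor = {a, b, c, d, e, f, g, h, i}); total cost 9 + 8 + 14 = 31.
No covering selection has total cost below 31.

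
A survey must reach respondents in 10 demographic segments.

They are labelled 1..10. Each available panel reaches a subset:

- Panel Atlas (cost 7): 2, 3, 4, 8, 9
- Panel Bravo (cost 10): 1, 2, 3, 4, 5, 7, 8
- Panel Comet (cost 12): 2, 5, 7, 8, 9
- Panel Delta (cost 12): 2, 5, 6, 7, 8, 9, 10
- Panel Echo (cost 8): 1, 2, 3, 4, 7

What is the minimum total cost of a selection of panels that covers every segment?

20

Delta, Echo together cover every segment (Delta ∪ Echo = {1, 2, 3, 4, 5, 6, 7, 8, 9, 10}); total cost 12 + 8 = 20.
The greedy pick Atlas, Delta, Echo costs 27; no covering selection beats 20.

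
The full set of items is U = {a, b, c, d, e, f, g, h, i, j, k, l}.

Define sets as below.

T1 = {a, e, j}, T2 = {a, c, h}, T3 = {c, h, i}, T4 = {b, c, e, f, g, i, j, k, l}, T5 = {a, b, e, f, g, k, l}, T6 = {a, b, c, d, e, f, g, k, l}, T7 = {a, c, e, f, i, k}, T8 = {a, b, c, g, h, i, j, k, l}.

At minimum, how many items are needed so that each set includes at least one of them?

2

The 2 items {a, c} hit every set.
The sets T3, T5 are pairwise disjoint, so any hitting set needs a separate item for each — at least 2. Hence 2 is optimal.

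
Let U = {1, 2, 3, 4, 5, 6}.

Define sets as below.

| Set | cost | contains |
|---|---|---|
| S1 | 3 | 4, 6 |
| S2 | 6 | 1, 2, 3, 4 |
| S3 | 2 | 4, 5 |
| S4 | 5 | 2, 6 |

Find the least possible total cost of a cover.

S1, S2, S3 together cover every element (S1 ∪ S2 ∪ S3 = {1, 2, 3, 4, 5, 6}); total cost 3 + 6 + 2 = 11.
No covering selection has total cost below 11.

11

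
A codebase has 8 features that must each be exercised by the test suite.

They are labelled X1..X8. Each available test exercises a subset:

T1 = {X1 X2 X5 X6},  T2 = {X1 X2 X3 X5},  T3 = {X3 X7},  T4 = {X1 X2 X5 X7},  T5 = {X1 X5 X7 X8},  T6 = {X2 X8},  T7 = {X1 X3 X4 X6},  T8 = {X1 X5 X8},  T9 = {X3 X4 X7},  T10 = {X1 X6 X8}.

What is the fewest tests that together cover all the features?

3

Take {T1, T5, T7}. Their union is {X1, X2, X3, X4, X5, X6, X7, X8}, which is all 8 features.
No 2 of the 10 tests cover everything (all 45 combinations miss at least one feature), so 3 is optimal.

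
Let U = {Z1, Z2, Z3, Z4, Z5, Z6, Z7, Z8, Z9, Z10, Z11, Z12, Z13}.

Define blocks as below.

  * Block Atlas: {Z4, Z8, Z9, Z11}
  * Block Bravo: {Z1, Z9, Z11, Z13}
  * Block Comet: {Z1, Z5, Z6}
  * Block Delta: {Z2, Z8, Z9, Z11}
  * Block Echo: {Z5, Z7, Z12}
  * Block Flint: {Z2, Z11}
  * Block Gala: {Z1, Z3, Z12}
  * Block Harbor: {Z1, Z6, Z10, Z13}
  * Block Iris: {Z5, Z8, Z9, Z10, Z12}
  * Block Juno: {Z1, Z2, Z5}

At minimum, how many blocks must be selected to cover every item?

5

Take {Atlas, Echo, Flint, Gala, Harbor}. Their union is {Z1, Z2, Z3, Z4, Z5, Z6, Z7, Z8, Z9, Z10, Z11, Z12, Z13}, which is all 13 items.
No 4 of the 10 blocks cover everything (all 210 combinations miss at least one item), so 5 is optimal.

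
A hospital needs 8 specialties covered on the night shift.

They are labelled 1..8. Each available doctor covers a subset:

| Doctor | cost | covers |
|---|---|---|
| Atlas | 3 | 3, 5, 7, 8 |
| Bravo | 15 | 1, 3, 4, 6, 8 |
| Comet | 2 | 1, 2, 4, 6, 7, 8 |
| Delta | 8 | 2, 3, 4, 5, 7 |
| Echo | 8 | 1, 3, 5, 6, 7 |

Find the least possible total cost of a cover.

5

Atlas, Comet together cover every specialty (Atlas ∪ Comet = {1, 2, 3, 4, 5, 6, 7, 8}); total cost 3 + 2 = 5.
No covering selection has total cost below 5.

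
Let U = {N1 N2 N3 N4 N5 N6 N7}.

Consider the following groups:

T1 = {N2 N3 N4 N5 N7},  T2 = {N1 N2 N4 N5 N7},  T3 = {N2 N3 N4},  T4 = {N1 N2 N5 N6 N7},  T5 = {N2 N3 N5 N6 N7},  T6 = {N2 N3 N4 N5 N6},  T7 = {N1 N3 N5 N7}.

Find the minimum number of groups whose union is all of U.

T1 and T4 together: T1 ∪ T4 = {N1, N2, N3, N4, N5, N6, N7} — every element is covered.
No single group has all 7 elements (the largest, T1, has 5), so 2 is optimal.

2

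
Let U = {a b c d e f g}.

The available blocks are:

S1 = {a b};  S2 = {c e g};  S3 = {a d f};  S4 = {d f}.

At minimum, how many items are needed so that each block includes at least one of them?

3

The 3 items {b, c, d} hit every block.
The blocks S1, S2, S4 are pairwise disjoint, so any hitting set needs a separate item for each — at least 3. Hence 3 is optimal.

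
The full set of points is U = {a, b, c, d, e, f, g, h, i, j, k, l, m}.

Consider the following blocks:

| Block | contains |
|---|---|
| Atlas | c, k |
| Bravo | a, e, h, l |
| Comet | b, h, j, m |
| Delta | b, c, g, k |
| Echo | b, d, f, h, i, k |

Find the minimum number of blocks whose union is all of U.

Bravo, Comet, Delta, and Echo cover everything between them: the union {a, b, c, d, e, f, g, h, i, j, k, l, m} is all of U.
Only Echo contains d, so Echo is forced; the remaining 7 points need at least 3 more blocks (each remaining block adds at most 3) — so at least 4 blocks are needed, and 4 is optimal.

4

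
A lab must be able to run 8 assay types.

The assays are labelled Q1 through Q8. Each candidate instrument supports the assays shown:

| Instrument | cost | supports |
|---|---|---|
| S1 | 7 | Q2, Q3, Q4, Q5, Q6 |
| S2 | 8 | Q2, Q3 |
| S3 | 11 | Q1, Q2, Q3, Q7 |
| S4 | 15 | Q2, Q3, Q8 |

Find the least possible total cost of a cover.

S1, S3, S4 together cover every assay (S1 ∪ S3 ∪ S4 = {Q1, Q2, Q3, Q4, Q5, Q6, Q7, Q8}); total cost 7 + 11 + 15 = 33.
No covering selection has total cost below 33.

33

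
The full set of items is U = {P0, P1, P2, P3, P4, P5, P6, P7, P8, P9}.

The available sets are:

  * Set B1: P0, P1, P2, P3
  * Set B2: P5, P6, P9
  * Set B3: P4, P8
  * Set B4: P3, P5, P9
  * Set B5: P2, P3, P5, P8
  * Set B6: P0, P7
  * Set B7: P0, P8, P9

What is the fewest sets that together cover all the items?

4

B1, B2, B3, and B6 cover everything between them: the union {P0, P1, P2, P3, P4, P5, P6, P7, P8, P9} is all of U.
No 3 of the 7 sets cover everything (all 35 combinations miss at least one item), so 4 is optimal.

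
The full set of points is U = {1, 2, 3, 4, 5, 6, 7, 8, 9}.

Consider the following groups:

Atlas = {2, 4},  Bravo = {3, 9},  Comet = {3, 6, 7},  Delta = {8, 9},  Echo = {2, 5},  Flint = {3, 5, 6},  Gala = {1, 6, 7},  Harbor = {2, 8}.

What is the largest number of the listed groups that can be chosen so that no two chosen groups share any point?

Delta, Echo, Gala are pairwise disjoint (Delta={8,9}; Echo={2,5}; Gala={1,6,7}).
Every remaining group overlaps one of these, and no 4 of the listed groups are pairwise disjoint, so 3 is the maximum.

3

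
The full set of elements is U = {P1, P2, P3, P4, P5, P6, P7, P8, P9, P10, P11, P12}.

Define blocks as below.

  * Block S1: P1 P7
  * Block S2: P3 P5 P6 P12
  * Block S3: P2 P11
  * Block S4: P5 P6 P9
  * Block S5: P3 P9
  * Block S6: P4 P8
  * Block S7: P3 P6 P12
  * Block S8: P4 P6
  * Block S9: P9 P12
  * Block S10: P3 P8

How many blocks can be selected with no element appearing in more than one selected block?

5

S1, S3, S8, S9, S10 are pairwise disjoint (S1={P1,P7}; S3={P2,P11}; S8={P4,P6}; S9={P9,P12}; S10={P3,P8}).
Every remaining block overlaps one of these, and no 6 of the listed blocks are pairwise disjoint, so 5 is the maximum.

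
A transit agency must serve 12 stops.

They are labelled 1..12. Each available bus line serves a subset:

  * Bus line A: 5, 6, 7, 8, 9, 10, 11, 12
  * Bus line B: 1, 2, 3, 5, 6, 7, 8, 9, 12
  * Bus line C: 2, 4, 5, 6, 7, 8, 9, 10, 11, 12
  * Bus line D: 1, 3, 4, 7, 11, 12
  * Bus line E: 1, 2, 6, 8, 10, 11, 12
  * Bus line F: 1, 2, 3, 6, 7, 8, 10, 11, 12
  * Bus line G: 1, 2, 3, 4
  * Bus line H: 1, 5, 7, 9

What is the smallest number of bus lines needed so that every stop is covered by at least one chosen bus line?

2

C and F together: C ∪ F = {1, 2, 3, 4, 5, 6, 7, 8, 9, 10, 11, 12} — every stop is covered.
No single bus line has all 12 stops (the largest, C, has 10), so 2 is optimal.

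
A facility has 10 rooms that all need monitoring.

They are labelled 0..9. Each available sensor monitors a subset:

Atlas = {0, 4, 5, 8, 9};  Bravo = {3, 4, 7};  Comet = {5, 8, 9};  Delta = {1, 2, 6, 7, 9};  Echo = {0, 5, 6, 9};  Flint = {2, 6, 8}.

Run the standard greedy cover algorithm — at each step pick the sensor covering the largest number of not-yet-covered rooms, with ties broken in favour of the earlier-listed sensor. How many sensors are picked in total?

3

Greedy: pick Atlas (covers 5 new) → pick Delta (covers 4 new) → pick Bravo (covers 1 new). Total picks: 3.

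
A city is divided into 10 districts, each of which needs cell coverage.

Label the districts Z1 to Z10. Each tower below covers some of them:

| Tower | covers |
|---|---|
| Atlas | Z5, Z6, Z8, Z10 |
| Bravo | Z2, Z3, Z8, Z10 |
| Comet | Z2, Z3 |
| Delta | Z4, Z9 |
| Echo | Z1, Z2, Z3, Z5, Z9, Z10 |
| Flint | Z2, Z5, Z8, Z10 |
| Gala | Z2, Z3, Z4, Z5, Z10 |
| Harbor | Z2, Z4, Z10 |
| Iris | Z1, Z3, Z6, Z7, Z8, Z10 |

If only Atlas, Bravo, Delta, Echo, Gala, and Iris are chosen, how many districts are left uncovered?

0

Union of Atlas, Bravo, Delta, Echo, Gala, Iris = {Z1, Z2, Z3, Z4, Z5, Z6, Z7, Z8, Z9, Z10} — that's every district, so 0 are uncovered.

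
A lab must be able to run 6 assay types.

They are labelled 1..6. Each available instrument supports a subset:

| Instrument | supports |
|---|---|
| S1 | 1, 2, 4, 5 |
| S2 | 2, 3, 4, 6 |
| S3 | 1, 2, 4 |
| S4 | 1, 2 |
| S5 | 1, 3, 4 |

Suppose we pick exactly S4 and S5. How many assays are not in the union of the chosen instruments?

2

Union of S4, S5 = {1, 2, 3, 4}.
Not covered: 5, 6 — 2 assays.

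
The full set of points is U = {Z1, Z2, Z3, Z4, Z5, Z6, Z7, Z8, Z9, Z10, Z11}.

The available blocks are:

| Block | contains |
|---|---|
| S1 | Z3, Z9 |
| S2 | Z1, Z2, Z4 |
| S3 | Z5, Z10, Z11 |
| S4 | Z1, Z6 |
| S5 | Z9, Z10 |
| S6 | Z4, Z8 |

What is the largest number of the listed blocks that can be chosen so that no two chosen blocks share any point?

4

S1, S3, S4, S6 are pairwise disjoint (S1={Z3,Z9}; S3={Z5,Z10,Z11}; S4={Z1,Z6}; S6={Z4,Z8}).
Every remaining block overlaps one of these, and no 5 of the listed blocks are pairwise disjoint, so 4 is the maximum.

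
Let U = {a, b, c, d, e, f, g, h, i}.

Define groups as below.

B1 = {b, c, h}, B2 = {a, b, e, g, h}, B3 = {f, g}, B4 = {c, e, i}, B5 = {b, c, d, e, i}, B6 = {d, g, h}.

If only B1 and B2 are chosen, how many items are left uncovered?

3

Union of B1, B2 = {a, b, c, e, g, h}.
Not covered: d, f, i — 3 items.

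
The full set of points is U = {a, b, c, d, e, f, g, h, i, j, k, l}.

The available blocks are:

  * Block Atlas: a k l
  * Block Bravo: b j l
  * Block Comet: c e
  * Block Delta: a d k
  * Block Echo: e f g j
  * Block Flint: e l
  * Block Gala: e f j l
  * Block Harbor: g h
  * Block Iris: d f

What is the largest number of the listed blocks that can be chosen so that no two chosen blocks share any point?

Bravo, Comet, Delta, Harbor are pairwise disjoint (Bravo={b,j,l}; Comet={c,e}; Delta={a,d,k}; Harbor={g,h}).
Every remaining block overlaps one of these, and no 5 of the listed blocks are pairwise disjoint, so 4 is the maximum.

4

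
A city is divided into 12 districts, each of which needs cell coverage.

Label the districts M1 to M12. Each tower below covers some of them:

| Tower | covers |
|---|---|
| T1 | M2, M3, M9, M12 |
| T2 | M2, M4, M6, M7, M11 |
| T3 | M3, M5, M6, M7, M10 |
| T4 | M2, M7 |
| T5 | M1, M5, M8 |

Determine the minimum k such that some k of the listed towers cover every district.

Take {T1, T2, T3, T5}. Their union is {M1, M2, M3, M4, M5, M6, M7, M8, M9, M10, M11, M12}, which is all 12 districts.
Only T2 contains M4, so T2 is forced; the remaining 7 districts need at least 3 more towers (each remaining tower adds at most 3) — so at least 4 towers are needed, and 4 is optimal.

4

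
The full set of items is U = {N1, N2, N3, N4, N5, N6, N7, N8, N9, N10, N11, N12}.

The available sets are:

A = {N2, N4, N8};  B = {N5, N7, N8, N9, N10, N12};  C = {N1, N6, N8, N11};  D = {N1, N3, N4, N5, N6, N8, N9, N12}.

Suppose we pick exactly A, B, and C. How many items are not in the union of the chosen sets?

Union of A, B, C = {N1, N2, N4, N5, N6, N7, N8, N9, N10, N11, N12}.
Not covered: N3 — 1 item.

1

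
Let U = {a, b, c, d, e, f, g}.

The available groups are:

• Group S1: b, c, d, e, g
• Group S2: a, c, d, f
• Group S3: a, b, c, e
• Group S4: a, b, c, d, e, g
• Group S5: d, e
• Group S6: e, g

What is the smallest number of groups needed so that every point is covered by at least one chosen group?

S2 and S4 cover everything between them: the union {a, b, c, d, e, f, g} is all of U.
No single group has all 7 points (the largest, S4, has 6), so 2 is optimal.

2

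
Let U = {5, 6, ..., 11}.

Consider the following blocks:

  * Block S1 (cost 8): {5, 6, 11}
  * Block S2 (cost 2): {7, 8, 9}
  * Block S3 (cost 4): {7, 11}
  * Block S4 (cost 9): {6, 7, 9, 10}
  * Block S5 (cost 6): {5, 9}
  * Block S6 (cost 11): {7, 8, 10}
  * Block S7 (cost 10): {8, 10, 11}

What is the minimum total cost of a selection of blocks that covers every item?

S1, S2, S4 together cover every item (S1 ∪ S2 ∪ S4 = {5, 6, 7, 8, 9, 10, 11}); total cost 8 + 2 + 9 = 19.
No covering selection has total cost below 19.

19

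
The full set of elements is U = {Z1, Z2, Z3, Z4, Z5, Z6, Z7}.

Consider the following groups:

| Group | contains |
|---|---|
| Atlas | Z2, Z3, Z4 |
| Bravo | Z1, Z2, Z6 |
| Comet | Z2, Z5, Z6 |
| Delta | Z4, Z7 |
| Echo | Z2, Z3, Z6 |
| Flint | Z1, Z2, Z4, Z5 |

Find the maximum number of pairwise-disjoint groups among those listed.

2

Delta, Echo are pairwise disjoint (Delta={Z4,Z7}; Echo={Z2,Z3,Z6}).
Every remaining group overlaps one of these, and no 3 of the listed groups are pairwise disjoint, so 2 is the maximum.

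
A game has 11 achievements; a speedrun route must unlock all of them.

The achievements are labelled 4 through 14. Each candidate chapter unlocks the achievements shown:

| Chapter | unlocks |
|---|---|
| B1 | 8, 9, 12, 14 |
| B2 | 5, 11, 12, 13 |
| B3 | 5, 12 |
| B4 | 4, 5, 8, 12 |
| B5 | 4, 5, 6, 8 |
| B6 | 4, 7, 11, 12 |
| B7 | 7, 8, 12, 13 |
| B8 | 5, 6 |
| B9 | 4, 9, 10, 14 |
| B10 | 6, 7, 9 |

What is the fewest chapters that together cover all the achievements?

Take {B2, B5, B7, B9}. Their union is {4, 5, 6, 7, 8, 9, 10, 11, 12, 13, 14}, which is all 11 achievements.
No 3 of the 10 chapters cover everything (all 120 combinations miss at least one achievement), so 4 is optimal.

4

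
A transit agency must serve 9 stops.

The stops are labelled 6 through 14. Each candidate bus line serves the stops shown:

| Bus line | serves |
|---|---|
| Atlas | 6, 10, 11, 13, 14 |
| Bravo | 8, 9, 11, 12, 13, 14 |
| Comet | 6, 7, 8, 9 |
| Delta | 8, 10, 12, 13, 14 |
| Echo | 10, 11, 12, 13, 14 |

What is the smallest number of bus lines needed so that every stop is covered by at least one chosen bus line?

2

Take {Comet, Echo}. Their union is {6, 7, 8, 9, 10, 11, 12, 13, 14}, which is all 9 stops.
No single bus line has all 9 stops (the largest, Bravo, has 6), so 2 is optimal.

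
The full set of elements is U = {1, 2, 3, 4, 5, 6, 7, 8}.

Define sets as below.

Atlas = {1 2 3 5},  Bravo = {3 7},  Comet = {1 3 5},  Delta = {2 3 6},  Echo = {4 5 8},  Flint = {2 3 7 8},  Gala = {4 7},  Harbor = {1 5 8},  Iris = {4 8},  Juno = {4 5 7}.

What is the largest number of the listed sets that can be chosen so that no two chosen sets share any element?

3

Delta, Gala, Harbor are pairwise disjoint (Delta={2,3,6}; Gala={4,7}; Harbor={1,5,8}).
Every remaining set overlaps one of these, and no 4 of the listed sets are pairwise disjoint, so 3 is the maximum.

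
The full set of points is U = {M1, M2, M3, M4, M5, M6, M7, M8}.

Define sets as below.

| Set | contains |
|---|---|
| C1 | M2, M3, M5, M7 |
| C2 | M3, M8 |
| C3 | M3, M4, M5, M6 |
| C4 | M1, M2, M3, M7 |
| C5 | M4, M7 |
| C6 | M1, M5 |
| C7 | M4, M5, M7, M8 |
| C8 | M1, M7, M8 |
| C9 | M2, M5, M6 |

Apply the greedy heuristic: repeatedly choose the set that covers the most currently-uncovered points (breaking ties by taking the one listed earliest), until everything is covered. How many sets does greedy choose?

Greedy: pick C1 (covers 4 new) → pick C3 (covers 2 new) → pick C8 (covers 2 new). Total picks: 3.

3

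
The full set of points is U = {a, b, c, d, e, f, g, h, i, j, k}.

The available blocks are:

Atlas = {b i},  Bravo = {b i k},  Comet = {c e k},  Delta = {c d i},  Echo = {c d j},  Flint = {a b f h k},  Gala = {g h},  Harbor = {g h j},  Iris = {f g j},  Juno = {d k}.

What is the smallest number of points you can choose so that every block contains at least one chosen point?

Take T = {b, d, e, g}. Each listed block contains at least one of these, so T is a hitting set of size 4.
No choice of 3 points meets every block, so 4 is the minimum.

4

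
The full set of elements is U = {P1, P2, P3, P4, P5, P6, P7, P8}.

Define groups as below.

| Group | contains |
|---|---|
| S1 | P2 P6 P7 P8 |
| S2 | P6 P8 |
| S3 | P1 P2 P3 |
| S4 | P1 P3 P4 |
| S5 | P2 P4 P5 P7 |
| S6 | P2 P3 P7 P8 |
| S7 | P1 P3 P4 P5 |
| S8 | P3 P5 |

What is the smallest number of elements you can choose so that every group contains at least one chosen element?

Take H = {P3, P4, P8}. Each listed group contains at least one of these, so H is a hitting set of size 3.
No choice of 2 elements meets every group, so 3 is the minimum.

3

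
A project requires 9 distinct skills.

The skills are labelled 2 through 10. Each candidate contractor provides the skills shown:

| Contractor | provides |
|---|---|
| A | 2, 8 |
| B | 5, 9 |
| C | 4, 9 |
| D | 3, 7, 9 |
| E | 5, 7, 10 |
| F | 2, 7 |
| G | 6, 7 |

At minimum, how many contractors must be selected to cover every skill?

5

A and C and D and E and G together: A ∪ C ∪ D ∪ E ∪ G = {2, 3, 4, 5, 6, 7, 8, 9, 10} — every skill is covered.
Only G contains 6, so G is forced; the remaining 7 skills need at least 4 more contractors (each remaining contractor adds at most 2) — so at least 5 contractors are needed, and 5 is optimal.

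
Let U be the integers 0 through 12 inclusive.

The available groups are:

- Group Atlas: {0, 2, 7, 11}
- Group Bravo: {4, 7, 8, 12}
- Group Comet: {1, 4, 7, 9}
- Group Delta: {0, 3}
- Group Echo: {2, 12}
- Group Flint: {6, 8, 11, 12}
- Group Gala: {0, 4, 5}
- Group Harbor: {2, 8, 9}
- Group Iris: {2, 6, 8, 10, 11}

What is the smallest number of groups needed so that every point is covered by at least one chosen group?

5

Bravo, Comet, Delta, Gala, and Iris cover everything between them: the union {0, 1, 2, 3, 4, 5, 6, 7, 8, 9, 10, 11, 12} is all of U.
No 4 of the 9 groups cover everything (all 126 combinations miss at least one point), so 5 is optimal.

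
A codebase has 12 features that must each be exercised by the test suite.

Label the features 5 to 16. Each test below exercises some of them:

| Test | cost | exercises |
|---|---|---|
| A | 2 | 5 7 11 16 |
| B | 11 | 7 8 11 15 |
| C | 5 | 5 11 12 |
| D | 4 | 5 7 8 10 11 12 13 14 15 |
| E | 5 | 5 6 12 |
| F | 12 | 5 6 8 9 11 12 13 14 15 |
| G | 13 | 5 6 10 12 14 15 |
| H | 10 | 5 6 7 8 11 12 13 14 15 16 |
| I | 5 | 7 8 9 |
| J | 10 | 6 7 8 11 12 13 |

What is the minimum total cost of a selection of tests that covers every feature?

A, D, E, I together cover every feature (A ∪ D ∪ E ∪ I = {5, 6, 7, 8, 9, 10, 11, 12, 13, 14, 15, 16}); total cost 2 + 4 + 5 + 5 = 16.
No covering selection has total cost below 16.

16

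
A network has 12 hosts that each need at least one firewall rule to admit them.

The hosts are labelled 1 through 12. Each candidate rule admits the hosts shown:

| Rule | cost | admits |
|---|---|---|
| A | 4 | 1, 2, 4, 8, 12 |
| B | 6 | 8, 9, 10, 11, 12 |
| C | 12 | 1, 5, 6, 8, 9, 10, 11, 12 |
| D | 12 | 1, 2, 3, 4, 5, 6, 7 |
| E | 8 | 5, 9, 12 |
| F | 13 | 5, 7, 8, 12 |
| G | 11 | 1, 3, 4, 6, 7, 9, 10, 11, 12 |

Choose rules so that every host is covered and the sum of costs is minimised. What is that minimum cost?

B, D together cover every host (B ∪ D = {1, 2, 3, 4, 5, 6, 7, 8, 9, 10, 11, 12}); total cost 6 + 12 = 18.
The greedy pick A, G, E costs 23; no covering selection beats 18.

18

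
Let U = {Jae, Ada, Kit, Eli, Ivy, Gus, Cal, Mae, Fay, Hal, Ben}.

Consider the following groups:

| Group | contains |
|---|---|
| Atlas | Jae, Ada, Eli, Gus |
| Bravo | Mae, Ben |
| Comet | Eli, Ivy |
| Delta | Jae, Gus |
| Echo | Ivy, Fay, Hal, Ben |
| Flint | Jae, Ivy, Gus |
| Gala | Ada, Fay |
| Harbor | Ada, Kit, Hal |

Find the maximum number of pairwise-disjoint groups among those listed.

Bravo, Comet, Delta, Harbor are pairwise disjoint (Bravo={Mae,Ben}; Comet={Eli,Ivy}; Delta={Jae,Gus}; Harbor={Ada,Kit,Hal}).
Every remaining group overlaps one of these, and no 5 of the listed groups are pairwise disjoint, so 4 is the maximum.

4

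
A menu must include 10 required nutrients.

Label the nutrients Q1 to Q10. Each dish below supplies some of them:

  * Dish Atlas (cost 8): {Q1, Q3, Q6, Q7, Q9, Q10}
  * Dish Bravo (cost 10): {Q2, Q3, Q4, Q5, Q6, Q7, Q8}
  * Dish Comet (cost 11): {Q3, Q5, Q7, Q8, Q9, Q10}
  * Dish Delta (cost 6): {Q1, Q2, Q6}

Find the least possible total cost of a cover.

Atlas, Bravo together cover every nutrient (Atlas ∪ Bravo = {Q1, Q2, Q3, Q4, Q5, Q6, Q7, Q8, Q9, Q10}); total cost 8 + 10 = 18.
No covering selection has total cost below 18.

18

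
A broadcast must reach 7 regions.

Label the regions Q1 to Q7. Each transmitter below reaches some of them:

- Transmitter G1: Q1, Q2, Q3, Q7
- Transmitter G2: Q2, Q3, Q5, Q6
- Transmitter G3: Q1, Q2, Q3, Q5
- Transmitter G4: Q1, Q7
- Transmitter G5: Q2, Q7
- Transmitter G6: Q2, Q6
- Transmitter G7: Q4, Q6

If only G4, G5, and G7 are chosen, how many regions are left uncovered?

2

Union of G4, G5, G7 = {Q1, Q2, Q4, Q6, Q7}.
Not covered: Q3, Q5 — 2 regions.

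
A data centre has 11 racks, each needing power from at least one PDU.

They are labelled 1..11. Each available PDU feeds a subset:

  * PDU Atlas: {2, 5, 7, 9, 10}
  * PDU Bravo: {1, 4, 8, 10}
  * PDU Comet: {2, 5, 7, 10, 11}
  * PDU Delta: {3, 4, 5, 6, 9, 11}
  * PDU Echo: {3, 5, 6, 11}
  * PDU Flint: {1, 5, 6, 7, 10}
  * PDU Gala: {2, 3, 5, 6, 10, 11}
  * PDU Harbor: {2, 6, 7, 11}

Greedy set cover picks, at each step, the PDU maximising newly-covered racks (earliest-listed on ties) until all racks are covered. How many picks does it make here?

3

Greedy: pick Delta (covers 6 new) → pick Atlas (covers 3 new) → pick Bravo (covers 2 new). Total picks: 3.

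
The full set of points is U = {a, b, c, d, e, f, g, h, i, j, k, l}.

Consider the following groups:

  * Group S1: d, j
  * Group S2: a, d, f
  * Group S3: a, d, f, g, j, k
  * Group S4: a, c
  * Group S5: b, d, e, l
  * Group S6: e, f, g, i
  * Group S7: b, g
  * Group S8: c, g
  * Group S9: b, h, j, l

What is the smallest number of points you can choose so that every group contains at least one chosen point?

4

The 4 points {b, c, f, j} hit every group.
No choice of 3 points meets every group, so 4 is the minimum.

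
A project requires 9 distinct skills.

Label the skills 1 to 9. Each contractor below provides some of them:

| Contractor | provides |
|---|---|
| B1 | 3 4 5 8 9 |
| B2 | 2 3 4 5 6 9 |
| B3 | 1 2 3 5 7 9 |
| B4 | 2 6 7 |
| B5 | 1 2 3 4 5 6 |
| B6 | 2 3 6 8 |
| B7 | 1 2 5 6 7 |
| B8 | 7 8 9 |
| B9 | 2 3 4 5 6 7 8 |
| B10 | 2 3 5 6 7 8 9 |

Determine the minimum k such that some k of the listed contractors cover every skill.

Take {B5, B8}. Their union is {1, 2, 3, 4, 5, 6, 7, 8, 9}, which is all 9 skills.
No single contractor has all 9 skills (the largest, B9, has 7), so 2 is optimal.

2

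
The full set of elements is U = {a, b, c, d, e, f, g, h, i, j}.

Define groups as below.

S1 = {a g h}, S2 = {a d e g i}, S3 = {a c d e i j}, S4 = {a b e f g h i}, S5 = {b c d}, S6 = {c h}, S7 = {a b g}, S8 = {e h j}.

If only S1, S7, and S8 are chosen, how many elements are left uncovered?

4

Union of S1, S7, S8 = {a, b, e, g, h, j}.
Not covered: c, d, f, i — 4 elements.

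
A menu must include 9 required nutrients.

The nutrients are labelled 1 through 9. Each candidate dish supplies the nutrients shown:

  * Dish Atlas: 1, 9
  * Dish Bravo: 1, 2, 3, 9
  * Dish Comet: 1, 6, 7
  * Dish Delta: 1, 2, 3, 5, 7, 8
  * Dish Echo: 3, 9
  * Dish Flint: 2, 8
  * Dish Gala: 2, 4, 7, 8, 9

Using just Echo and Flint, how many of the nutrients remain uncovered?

Union of Echo, Flint = {2, 3, 8, 9}.
Not covered: 1, 4, 5, 6, 7 — 5 nutrients.

5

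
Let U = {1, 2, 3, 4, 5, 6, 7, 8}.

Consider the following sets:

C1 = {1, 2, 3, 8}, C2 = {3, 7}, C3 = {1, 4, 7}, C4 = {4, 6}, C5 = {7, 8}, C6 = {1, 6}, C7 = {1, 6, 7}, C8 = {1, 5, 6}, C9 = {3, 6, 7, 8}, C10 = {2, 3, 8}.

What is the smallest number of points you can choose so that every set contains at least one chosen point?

H = {3, 6, 7} meets every set (each contains at least one member of H), and |H| = 3.
No choice of 2 points meets every set, so 3 is the minimum.

3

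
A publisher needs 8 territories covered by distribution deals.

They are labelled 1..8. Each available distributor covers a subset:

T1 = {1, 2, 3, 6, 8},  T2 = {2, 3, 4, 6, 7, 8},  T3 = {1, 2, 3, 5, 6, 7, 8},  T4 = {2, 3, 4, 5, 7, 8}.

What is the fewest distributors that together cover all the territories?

T2 and T3 together: T2 ∪ T3 = {1, 2, 3, 4, 5, 6, 7, 8} — every territory is covered.
No single distributor has all 8 territories (the largest, T3, has 7), so 2 is optimal.

2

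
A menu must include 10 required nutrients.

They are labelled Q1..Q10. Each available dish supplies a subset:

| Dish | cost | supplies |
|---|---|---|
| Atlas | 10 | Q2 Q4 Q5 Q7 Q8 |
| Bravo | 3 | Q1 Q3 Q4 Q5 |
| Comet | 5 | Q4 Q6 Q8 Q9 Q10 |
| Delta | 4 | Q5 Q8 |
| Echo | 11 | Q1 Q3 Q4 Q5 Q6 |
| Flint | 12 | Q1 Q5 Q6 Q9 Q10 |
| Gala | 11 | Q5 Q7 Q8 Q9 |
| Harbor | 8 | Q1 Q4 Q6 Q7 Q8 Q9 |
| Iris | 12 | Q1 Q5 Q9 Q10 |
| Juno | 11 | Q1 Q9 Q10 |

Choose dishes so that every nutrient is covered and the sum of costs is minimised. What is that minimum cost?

Atlas, Bravo, Comet together cover every nutrient (Atlas ∪ Bravo ∪ Comet = {Q1, Q2, Q3, Q4, Q5, Q6, Q7, Q8, Q9, Q10}); total cost 10 + 3 + 5 = 18.
No covering selection has total cost below 18.

18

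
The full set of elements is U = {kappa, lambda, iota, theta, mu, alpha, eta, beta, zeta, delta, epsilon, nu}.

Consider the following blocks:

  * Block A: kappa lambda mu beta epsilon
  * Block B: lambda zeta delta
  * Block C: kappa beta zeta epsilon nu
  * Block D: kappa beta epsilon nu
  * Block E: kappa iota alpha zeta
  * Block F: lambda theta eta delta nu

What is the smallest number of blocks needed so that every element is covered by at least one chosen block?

3

Take {A, E, F}. Their union is {kappa, lambda, iota, theta, mu, alpha, eta, beta, zeta, delta, epsilon, nu}, which is all 12 elements.
Each block has at most 5 elements, and 2·5 = 10 < 12 — so at least 3 blocks are needed, and 3 is optimal.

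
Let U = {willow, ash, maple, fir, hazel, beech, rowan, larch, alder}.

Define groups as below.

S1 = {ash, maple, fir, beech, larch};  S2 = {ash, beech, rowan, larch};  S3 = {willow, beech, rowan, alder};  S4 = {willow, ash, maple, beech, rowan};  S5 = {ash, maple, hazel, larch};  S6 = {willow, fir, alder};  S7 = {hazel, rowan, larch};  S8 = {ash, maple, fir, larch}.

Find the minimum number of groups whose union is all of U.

3

S3 and S5 and S8 together: S3 ∪ S5 ∪ S8 = {willow, ash, maple, fir, hazel, beech, rowan, larch, alder} — every item is covered.
No 2 of the 8 groups cover everything (all 28 combinations miss at least one item), so 3 is optimal.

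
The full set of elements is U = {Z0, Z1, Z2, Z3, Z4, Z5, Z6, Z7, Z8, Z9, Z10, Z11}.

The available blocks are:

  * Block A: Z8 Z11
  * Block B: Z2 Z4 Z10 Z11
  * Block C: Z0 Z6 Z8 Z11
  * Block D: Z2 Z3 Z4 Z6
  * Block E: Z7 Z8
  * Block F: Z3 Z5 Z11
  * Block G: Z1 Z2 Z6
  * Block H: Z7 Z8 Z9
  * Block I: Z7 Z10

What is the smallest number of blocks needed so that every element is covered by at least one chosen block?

5

Take {B, C, F, G, H}. Their union is {Z0, Z1, Z2, Z3, Z4, Z5, Z6, Z7, Z8, Z9, Z10, Z11}, which is all 12 elements.
No 4 of the 9 blocks cover everything (all 126 combinations miss at least one element), so 5 is optimal.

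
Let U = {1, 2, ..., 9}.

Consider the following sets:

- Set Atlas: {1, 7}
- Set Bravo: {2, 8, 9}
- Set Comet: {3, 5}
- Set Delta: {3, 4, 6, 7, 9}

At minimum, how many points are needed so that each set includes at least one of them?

3

H = {1, 2, 3} meets every set (each contains at least one member of H), and |H| = 3.
The sets Atlas, Bravo, Comet are pairwise disjoint, so any hitting set needs a separate point for each — at least 3. Hence 3 is optimal.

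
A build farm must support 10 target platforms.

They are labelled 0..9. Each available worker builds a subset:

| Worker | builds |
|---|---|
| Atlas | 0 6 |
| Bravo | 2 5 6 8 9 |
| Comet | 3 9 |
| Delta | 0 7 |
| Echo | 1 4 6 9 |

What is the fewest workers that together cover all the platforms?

Take {Bravo, Comet, Delta, Echo}. Their union is {0, 1, 2, 3, 4, 5, 6, 7, 8, 9}, which is all 10 platforms.
Only Bravo contains 2, so Bravo is forced; the remaining 5 platforms need at least 3 more workers (each remaining worker adds at most 2) — so at least 4 workers are needed, and 4 is optimal.

4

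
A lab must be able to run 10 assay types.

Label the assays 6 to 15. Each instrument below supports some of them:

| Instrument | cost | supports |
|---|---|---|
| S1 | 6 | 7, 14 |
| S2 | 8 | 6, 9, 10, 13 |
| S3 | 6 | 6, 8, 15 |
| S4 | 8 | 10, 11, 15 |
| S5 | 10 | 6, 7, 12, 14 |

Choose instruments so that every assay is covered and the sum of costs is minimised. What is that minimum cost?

32

S2, S3, S4, S5 together cover every assay (S2 ∪ S3 ∪ S4 ∪ S5 = {6, 7, 8, 9, 10, 11, 12, 13, 14, 15}); total cost 8 + 6 + 8 + 10 = 32.
The greedy pick S2, S1, S3, S4, S5 costs 38; no covering selection beats 32.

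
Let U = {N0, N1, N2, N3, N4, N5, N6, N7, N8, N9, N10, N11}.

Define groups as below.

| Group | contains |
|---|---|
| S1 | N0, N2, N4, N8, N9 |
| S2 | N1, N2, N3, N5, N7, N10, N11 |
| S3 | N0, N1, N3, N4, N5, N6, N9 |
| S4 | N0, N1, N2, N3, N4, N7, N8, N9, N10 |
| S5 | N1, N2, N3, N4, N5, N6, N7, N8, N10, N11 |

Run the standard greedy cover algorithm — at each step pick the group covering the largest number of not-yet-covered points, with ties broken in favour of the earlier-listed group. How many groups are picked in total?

Greedy: pick S5 (covers 10 new) → pick S1 (covers 2 new). Total picks: 2.

2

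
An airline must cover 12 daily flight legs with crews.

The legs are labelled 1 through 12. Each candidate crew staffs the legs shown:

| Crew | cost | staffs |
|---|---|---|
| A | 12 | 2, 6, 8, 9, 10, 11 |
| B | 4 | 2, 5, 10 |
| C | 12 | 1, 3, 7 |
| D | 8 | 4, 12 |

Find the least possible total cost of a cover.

36

A, B, C, D together cover every leg (A ∪ B ∪ C ∪ D = {1, 2, 3, 4, 5, 6, 7, 8, 9, 10, 11, 12}); total cost 12 + 4 + 12 + 8 = 36.
No covering selection has total cost below 36.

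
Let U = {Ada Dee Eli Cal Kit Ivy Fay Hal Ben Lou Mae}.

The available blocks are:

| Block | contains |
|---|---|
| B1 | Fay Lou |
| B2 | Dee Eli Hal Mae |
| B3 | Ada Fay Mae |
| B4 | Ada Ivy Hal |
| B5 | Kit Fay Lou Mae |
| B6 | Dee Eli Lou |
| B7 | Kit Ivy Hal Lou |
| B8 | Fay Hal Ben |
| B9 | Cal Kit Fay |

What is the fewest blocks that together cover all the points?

Take {B2, B4, B6, B8, B9}. Their union is {Ada, Dee, Eli, Cal, Kit, Ivy, Fay, Hal, Ben, Lou, Mae}, which is all 11 points.
No 4 of the 9 blocks cover everything (all 126 combinations miss at least one point), so 5 is optimal.

5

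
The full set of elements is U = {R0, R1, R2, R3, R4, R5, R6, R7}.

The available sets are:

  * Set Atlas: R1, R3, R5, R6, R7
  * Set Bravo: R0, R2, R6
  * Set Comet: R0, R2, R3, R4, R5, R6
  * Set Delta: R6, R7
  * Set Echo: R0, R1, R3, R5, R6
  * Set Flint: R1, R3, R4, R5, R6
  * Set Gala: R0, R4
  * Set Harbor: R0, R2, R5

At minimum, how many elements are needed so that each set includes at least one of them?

Take H = {R0, R6}. Each listed set contains at least one of these, so H is a hitting set of size 2.
The sets Atlas, Gala are pairwise disjoint, so any hitting set needs a separate element for each — at least 2. Hence 2 is optimal.

2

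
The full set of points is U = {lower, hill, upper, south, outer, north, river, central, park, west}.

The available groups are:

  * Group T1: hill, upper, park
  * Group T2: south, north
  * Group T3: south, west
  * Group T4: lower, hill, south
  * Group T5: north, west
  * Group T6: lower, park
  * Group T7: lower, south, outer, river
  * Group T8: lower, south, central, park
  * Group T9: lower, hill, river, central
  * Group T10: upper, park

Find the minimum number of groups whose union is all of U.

T1 and T5 and T7 and T9 together: T1 ∪ T5 ∪ T7 ∪ T9 = {lower, hill, upper, south, outer, north, river, central, park, west} — every point is covered.
No 3 of the 10 groups cover everything (all 120 combinations miss at least one point), so 4 is optimal.

4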